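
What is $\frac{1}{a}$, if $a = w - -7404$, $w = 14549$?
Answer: $\frac{1}{21953} \approx 4.5552 \cdot 10^{-5}$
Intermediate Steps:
$a = 21953$ ($a = 14549 - -7404 = 14549 + 7404 = 21953$)
$\frac{1}{a} = \frac{1}{21953}$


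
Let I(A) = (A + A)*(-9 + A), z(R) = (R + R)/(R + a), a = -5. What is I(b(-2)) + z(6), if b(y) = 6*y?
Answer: 516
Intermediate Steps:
z(R) = 2*R/(-5 + R) (z(R) = (R + R)/(R - 5) = (2*R)/(-5 + R) = 2*R/(-5 + R))
I(A) = 2*A*(-9 + A) (I(A) = (2*A)*(-9 + A) = 2*A*(-9 + A))
I(b(-2)) + z(6) = 2*(6*(-2))*(-9 + 6*(-2)) + 2*6/(-5 + 6) = 2*(-12)*(-9 - 12) + 2*6/1 = 2*(-12)*(-21) + 2*6*1 = 504 + 12 = 516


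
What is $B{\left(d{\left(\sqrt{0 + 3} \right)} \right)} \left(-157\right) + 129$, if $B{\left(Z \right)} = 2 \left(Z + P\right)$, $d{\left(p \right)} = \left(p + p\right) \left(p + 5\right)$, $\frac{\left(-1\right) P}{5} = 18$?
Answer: $26505 - 3140 \sqrt{3} \approx 21066.0$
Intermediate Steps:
$P = -90$ ($P = \left(-5\right) 18 = -90$)
$d{\left(p \right)} = 2 p \left(5 + p\right)$
$B{\left(Z \right)} = -180 + 2 Z$ ($B{\left(Z \right)} = 2 \left(Z - 90\right) = 2 \left(-90 + Z\right) = -180 + 2 Z$)
$B{\left(d{\left(\sqrt{0 + 3} \right)} \right)} \left(-157\right) + 129 = \left(-180 + 2 \cdot 2 \sqrt{0 + 3} \left(5 + \sqrt{0 + 3}\right)\right) \left(-157\right) + 129 = \left(-180 + 2 \cdot 2 \sqrt{3} \left(5 + \sqrt{3}\right)\right) \left(-157\right) + 129 = \left(-180 + 4 \sqrt{3} \left(5 + \sqrt{3}\right)\right) \left(-157\right) + 129 = \left(28260 - 628 \sqrt{3} \left(5 + \sqrt{3}\right)\right) + 129 = 28389 - 628 \sqrt{3} \left(5 + \sqrt{3}\right)$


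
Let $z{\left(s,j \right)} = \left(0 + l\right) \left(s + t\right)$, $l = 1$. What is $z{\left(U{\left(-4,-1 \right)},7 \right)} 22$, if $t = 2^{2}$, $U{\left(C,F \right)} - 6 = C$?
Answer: $132$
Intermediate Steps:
$U{\left(C,F \right)} = 6 + C$
$t = 4$
$z{\left(s,j \right)} = 4 + s$ ($z{\left(s,j \right)} = \left(0 + 1\right) \left(s + 4\right) = 1 \left(4 + s\right) = 4 + s$)
$z{\left(U{\left(-4,-1 \right)},7 \right)} 22 = \left(4 + \left(6 - 4\right)\right) 22 = \left(4 + 2\right) 22 = 6 \cdot 22 = 132$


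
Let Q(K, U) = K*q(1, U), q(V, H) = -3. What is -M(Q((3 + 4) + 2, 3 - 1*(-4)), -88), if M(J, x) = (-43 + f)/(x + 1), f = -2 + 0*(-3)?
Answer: -15/29 ≈ -0.51724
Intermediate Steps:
f = -2 (f = -2 + 0 = -2)
Q(K, U) = -3*K (Q(K, U) = K*(-3) = -3*K)
M(J, x) = -45/(1 + x) (M(J, x) = (-43 - 2)/(x + 1) = -45/(1 + x))
-M(Q((3 + 4) + 2, 3 - 1*(-4)), -88) = -(-45)/(1 - 88) = -(-45)/(-87) = -(-45)*(-1)/87 = -1*15/29 = -15/29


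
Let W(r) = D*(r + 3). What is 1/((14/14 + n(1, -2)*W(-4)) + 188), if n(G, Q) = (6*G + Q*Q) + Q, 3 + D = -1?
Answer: 1/221 ≈ 0.0045249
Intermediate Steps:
D = -4 (D = -3 - 1 = -4)
n(G, Q) = Q + Q² + 6*G (n(G, Q) = (6*G + Q²) + Q = (Q² + 6*G) + Q = Q + Q² + 6*G)
W(r) = -12 - 4*r (W(r) = -4*(r + 3) = -4*(3 + r) = -12 - 4*r)
1/((14/14 + n(1, -2)*W(-4)) + 188) = 1/((14/14 + (-2 + (-2)² + 6*1)*(-12 - 4*(-4))) + 188) = 1/((14*(1/14) + (-2 + 4 + 6)*(-12 + 16)) + 188) = 1/((1 + 8*4) + 188) = 1/((1 + 32) + 188) = 1/(33 + 188) = 1/221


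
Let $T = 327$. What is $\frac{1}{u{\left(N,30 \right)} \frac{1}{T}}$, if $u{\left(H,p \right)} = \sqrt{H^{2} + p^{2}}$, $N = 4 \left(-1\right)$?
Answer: $\frac{327 \sqrt{229}}{458} \approx 10.804$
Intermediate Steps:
$N = -4$
$\frac{1}{u{\left(N,30 \right)} \frac{1}{T}} = \frac{1}{\sqrt{\left(-4\right)^{2} + 30^{2}} \cdot \frac{1}{327}} = \frac{1}{\sqrt{16 + 900} \cdot \frac{1}{327}} = \frac{1}{\sqrt{916} \cdot \frac{1}{327}} = \frac{1}{2 \sqrt{229} \cdot \frac{1}{327}} = \frac{1}{\frac{2}{327} \sqrt{229}} = \frac{327 \sqrt{229}}{458}$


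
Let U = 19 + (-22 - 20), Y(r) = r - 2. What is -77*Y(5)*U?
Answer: 5313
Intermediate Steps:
Y(r) = -2 + r
U = -23 (U = 19 - 42 = -23)
-77*Y(5)*U = -77*(-2 + 5)*(-23) = -231*(-23) = -77*(-69) = 5313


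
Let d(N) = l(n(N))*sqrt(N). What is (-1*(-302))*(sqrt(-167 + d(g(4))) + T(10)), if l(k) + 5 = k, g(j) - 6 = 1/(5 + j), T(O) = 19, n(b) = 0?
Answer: 5738 + 302*sqrt(-1503 - 15*sqrt(55))/3 ≈ 5738.0 + 4044.6*I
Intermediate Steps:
g(j) = 6 + 1/(5 + j)
l(k) = -5 + k
d(N) = -5*sqrt(N) (d(N) = (-5 + 0)*sqrt(N) = -5*sqrt(N))
(-1*(-302))*(sqrt(-167 + d(g(4))) + T(10)) = (-1*(-302))*(sqrt(-167 - 5*sqrt(31 + 6*4)/sqrt(5 + 4)) + 19) = 302*(sqrt(-167 - 5*sqrt(31 + 24)/3) + 19) = 302*(sqrt(-167 - 5*sqrt(55)/3) + 19) = 302*(19 + sqrt(-167 - 5*sqrt(55)/3)) = 5738 + 302*sqrt(-167 - 5*sqrt(55)/3)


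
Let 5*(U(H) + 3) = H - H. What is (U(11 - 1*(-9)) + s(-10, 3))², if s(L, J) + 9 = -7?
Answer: 361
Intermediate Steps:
s(L, J) = -16 (s(L, J) = -9 - 7 = -16)
U(H) = -3 (U(H) = -3 + (H - H)/5 = -3 + (⅕)*0 = -3 + 0 = -3)
(U(11 - 1*(-9)) + s(-10, 3))² = (-3 - 16)² = (-19)² = 361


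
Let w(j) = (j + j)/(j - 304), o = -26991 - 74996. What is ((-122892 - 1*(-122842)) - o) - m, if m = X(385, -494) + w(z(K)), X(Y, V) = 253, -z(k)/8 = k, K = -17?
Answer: 2135398/21 ≈ 1.0169e+5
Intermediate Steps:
o = -101987
z(k) = -8*k
w(j) = 2*j/(-304 + j) (w(j) = (2*j)/(-304 + j) = 2*j/(-304 + j))
m = 5279/21 (m = 253 + 2*(-8*(-17))/(-304 - 8*(-17)) = 253 + 2*136/(-304 + 136) = 253 + 2*136/(-168) = 253 + 2*136*(-1/168) = 253 - 34/21 = 5279/21 ≈ 251.38)
((-122892 - 1*(-122842)) - o) - m = ((-122892 - 1*(-122842)) - 1*(-101987)) - 1*5279/21 = ((-122892 + 122842) + 101987) - 5279/21 = (-50 + 101987) - 5279/21 = 101937 - 5279/21 = 2135398/21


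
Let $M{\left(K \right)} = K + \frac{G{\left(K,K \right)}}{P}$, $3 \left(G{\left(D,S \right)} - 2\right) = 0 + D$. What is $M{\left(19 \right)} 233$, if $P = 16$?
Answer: $\frac{218321}{48} \approx 4548.4$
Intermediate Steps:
$G{\left(D,S \right)} = 2 + \frac{D}{3}$ ($G{\left(D,S \right)} = 2 + \frac{0 + D}{3} = 2 + \frac{D}{3}$)
$M{\left(K \right)} = \frac{1}{8} + \frac{49 K}{48}$ ($M{\left(K \right)} = K + \frac{2 + \frac{K}{3}}{16} = K + \left(2 + \frac{K}{3}\right) \frac{1}{16} = K + \left(\frac{1}{8} + \frac{K}{48}\right) = \frac{1}{8} + \frac{49 K}{48}$)
$M{\left(19 \right)} 233 = \left(\frac{1}{8} + \frac{49}{48} \cdot 19\right) 233 = \left(\frac{1}{8} + \frac{931}{48}\right) 233 = \frac{937}{48} \cdot 233 = \frac{218321}{48}$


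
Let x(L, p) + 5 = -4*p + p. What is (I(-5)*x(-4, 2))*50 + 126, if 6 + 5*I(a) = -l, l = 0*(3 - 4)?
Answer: 786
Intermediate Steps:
l = 0 (l = 0*(-1) = 0)
x(L, p) = -5 - 3*p (x(L, p) = -5 + (-4*p + p) = -5 - 3*p)
I(a) = -6/5 (I(a) = -6/5 + (-1*0)/5 = -6/5 + (1/5)*0 = -6/5 + 0 = -6/5)
(I(-5)*x(-4, 2))*50 + 126 = -6*(-5 - 3*2)/5*50 + 126 = -6*(-5 - 6)/5*50 + 126 = -6/5*(-11)*50 + 126 = (66/5)*50 + 126 = 660 + 126 = 786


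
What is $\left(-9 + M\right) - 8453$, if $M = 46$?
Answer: $-8416$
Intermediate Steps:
$\left(-9 + M\right) - 8453 = \left(-9 + 46\right) - 8453 = 37 - 8453 = -8416$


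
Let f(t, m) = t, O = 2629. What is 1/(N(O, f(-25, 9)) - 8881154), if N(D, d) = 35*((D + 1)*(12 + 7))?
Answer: -1/7132204 ≈ -1.4021e-7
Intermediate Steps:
N(D, d) = 665 + 665*D (N(D, d) = 35*((1 + D)*19) = 35*(19 + 19*D) = 665 + 665*D)
1/(N(O, f(-25, 9)) - 8881154) = 1/((665 + 665*2629) - 8881154) = 1/((665 + 1748285) - 8881154) = 1/(1748950 - 8881154) = 1/(-7132204) = -1/7132204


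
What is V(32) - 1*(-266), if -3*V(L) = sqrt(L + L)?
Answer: 790/3 ≈ 263.33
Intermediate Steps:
V(L) = -sqrt(2)*sqrt(L)/3 (V(L) = -sqrt(L + L)/3 = -sqrt(2)*sqrt(L)/3)
V(32) - 1*(-266) = -sqrt(2)*sqrt(32)/3 - 1*(-266) = -sqrt(2)*4*sqrt(2)/3 + 266 = -8/3 + 266 = 790/3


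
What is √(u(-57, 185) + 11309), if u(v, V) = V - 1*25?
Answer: √11469 ≈ 107.09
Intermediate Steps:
u(v, V) = -25 + V (u(v, V) = V - 25 = -25 + V)
√(u(-57, 185) + 11309) = √((-25 + 185) + 11309) = √(160 + 11309) = √11469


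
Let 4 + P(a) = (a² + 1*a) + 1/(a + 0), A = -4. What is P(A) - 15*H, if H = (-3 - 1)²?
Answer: -929/4 ≈ -232.25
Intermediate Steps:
H = 16 (H = (-4)² = 16)
P(a) = -4 + a + 1/a + a² (P(a) = -4 + ((a² + 1*a) + 1/(a + 0)) = -4 + ((a² + a) + 1/a) = -4 + ((a + a²) + 1/a) = -4 + (a + 1/a + a²) = -4 + a + 1/a + a²)
P(A) - 15*H = (-4 - 4 + 1/(-4) + (-4)²) - 15*16 = (-4 - 4 - ¼ + 16) - 240 = 31/4 - 240 = -929/4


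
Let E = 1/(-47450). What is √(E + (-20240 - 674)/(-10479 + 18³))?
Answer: 61*√2352233860158/44100030 ≈ 2.1214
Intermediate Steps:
E = -1/47450 ≈ -2.1075e-5
√(E + (-20240 - 674)/(-10479 + 18³)) = √(-1/47450 + (-20240 - 674)/(-10479 + 18³)) = √(-1/47450 - 20914/(-10479 + 5832)) = √(-1/47450 - 20914/(-4647)) = √(-1/47450 - 20914*(-1/4647)) = √(-1/47450 + 20914/4647) = √(992364653/220500150) = 61*√2352233860158/44100030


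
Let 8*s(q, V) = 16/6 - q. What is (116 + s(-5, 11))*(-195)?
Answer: -182455/8 ≈ -22807.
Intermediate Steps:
s(q, V) = 1/3 - q/8 (s(q, V) = (16/6 - q)/8 = (16*(1/6) - q)/8 = (8/3 - q)/8 = 1/3 - q/8)
(116 + s(-5, 11))*(-195) = (116 + (1/3 - 1/8*(-5)))*(-195) = (116 + (1/3 + 5/8))*(-195) = (116 + 23/24)*(-195) = (2807/24)*(-195) = -182455/8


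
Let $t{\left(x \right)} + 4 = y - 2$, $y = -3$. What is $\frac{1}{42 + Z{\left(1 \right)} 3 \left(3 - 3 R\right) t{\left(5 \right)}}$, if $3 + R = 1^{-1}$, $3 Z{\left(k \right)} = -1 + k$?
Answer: $\frac{1}{42} \approx 0.02381$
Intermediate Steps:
$Z{\left(k \right)} = - \frac{1}{3} + \frac{k}{3}$ ($Z{\left(k \right)} = \frac{-1 + k}{3} = - \frac{1}{3} + \frac{k}{3}$)
$t{\left(x \right)} = -9$ ($t{\left(x \right)} = -4 - 5 = -9$)
$R = -2$ ($R = -3 + 1^{-1} = -3 + 1 = -2$)
$\frac{1}{42 + Z{\left(1 \right)} 3 \left(3 - 3 R\right) t{\left(5 \right)}} = \frac{1}{42 + \left(- \frac{1}{3} + \frac{1}{3} \cdot 1\right) 3 \left(3 - -6\right) \left(-9\right)} = \frac{1}{42 + \left(- \frac{1}{3} + \frac{1}{3}\right) 3 \left(3 + 6\right) \left(-9\right)} = \frac{1}{42 + 0 \cdot 3 \cdot 9 \left(-9\right)} = \frac{1}{42 + 0 \cdot 9 \left(-9\right)} = \frac{1}{42 + 0 \left(-9\right)} = \frac{1}{42 + 0} = \frac{1}{42}$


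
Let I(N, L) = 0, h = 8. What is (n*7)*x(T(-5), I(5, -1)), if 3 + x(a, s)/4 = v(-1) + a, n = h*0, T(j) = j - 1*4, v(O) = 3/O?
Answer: 0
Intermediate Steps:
T(j) = -4 + j (T(j) = j - 4 = -4 + j)
n = 0 (n = 8*0 = 0)
x(a, s) = -24 + 4*a (x(a, s) = -12 + 4*(3/(-1) + a) = -12 + 4*(3*(-1) + a) = -12 + 4*(-3 + a) = -12 + (-12 + 4*a) = -24 + 4*a)
(n*7)*x(T(-5), I(5, -1)) = (0*7)*(-24 + 4*(-4 - 5)) = 0*(-24 + 4*(-9)) = 0*(-24 - 36) = 0*(-60) = 0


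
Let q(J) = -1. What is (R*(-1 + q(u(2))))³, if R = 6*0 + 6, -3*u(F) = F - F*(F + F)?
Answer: -1728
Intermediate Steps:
u(F) = -F/3 + 2*F²/3 (u(F) = -(F - F*(F + F))/3 = -(F - F*2*F)/3 = -(F - 2*F²)/3 = -F/3 + 2*F²/3)
R = 6 (R = 0 + 6 = 6)
(R*(-1 + q(u(2))))³ = (6*(-1 - 1))³ = (6*(-2))³ = (-12)³ = -1728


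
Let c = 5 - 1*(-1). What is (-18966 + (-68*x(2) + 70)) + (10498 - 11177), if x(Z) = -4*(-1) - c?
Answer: -19439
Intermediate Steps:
c = 6 (c = 5 + 1 = 6)
x(Z) = -2 (x(Z) = -4*(-1) - 1*6 = 4 - 6 = -2)
(-18966 + (-68*x(2) + 70)) + (10498 - 11177) = (-18966 + (-68*(-2) + 70)) + (10498 - 11177) = (-18966 + (136 + 70)) - 679 = (-18966 + 206) - 679 = -18760 - 679 = -19439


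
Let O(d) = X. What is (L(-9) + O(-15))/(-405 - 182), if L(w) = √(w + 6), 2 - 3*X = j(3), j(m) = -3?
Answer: -5/1761 - I*√3/587 ≈ -0.0028393 - 0.0029507*I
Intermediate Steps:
X = 5/3 (X = ⅔ - ⅓*(-3) = ⅔ + 1 = 5/3 ≈ 1.6667)
L(w) = √(6 + w)
O(d) = 5/3
(L(-9) + O(-15))/(-405 - 182) = (√(6 - 9) + 5/3)/(-405 - 182) = (√(-3) + 5/3)/(-587) = (I*√3 + 5/3)*(-1/587) = (5/3 + I*√3)*(-1/587) = -5/1761 - I*√3/587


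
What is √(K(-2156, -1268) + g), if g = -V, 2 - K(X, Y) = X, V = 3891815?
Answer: I*√3889657 ≈ 1972.2*I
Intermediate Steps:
K(X, Y) = 2 - X
g = -3891815 (g = -1*3891815 = -3891815)
√(K(-2156, -1268) + g) = √((2 - 1*(-2156)) - 3891815) = √((2 + 2156) - 3891815) = √(2158 - 3891815) = √(-3889657) = I*√3889657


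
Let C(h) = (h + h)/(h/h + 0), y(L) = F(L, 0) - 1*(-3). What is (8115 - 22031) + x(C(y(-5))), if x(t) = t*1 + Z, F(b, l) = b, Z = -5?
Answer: -13925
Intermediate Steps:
y(L) = 3 + L (y(L) = L - 1*(-3) = L + 3 = 3 + L)
C(h) = 2*h (C(h) = (2*h)/(1 + 0) = (2*h)/1 = (2*h)*1 = 2*h)
x(t) = -5 + t (x(t) = t*1 - 5 = t - 5 = -5 + t)
(8115 - 22031) + x(C(y(-5))) = (8115 - 22031) + (-5 + 2*(3 - 5)) = -13916 + (-5 + 2*(-2)) = -13916 + (-5 - 4) = -13916 - 9 = -13925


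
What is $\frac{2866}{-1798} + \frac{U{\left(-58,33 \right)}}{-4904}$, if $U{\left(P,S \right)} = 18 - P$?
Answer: $- \frac{1773939}{1102174} \approx -1.6095$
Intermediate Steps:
$\frac{2866}{-1798} + \frac{U{\left(-58,33 \right)}}{-4904} = \frac{2866}{-1798} + \frac{18 - -58}{-4904} = 2866 \left(- \frac{1}{1798}\right) + \left(18 + 58\right) \left(- \frac{1}{4904}\right) = - \frac{1433}{899} + 76 \left(- \frac{1}{4904}\right) = - \frac{1433}{899} - \frac{19}{1226} = - \frac{1773939}{1102174}$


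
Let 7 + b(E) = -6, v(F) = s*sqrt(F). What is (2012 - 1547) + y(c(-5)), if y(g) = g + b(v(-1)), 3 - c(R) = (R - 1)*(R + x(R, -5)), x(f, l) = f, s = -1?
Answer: 395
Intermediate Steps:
v(F) = -sqrt(F)
b(E) = -13 (b(E) = -7 - 6 = -13)
c(R) = 3 - 2*R*(-1 + R) (c(R) = 3 - (R - 1)*(R + R) = 3 - (-1 + R)*2*R = 3 - 2*R*(-1 + R))
y(g) = -13 + g (y(g) = g - 13 = -13 + g)
(2012 - 1547) + y(c(-5)) = (2012 - 1547) + (-13 + (3 - 2*(-5)**2 + 2*(-5))) = 465 + (-13 + (3 - 2*25 - 10)) = 465 + (-13 + (3 - 50 - 10)) = 465 + (-13 - 57) = 465 - 70 = 395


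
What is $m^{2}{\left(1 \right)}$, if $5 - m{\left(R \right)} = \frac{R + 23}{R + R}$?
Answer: $49$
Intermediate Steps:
$m{\left(R \right)} = 5 - \frac{23 + R}{2 R}$ ($m{\left(R \right)} = 5 - \frac{R + 23}{R + R} = 5 - \frac{23 + R}{2 R}$)
$m^{2}{\left(1 \right)} = \left(\frac{-23 + 9 \cdot 1}{2 \cdot 1}\right)^{2} = \left(\frac{1}{2} \cdot 1 \left(-23 + 9\right)\right)^{2} = \left(\frac{1}{2} \cdot 1 \left(-14\right)\right)^{2} = \left(-7\right)^{2} = 49$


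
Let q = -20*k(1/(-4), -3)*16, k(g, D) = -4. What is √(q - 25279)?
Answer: I*√23999 ≈ 154.92*I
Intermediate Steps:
q = 1280 (q = -20*(-4)*16 = 80*16 = 1280)
√(q - 25279) = √(1280 - 25279) = √(-23999) = I*√23999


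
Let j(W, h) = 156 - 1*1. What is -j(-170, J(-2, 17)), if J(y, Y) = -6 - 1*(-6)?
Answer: -155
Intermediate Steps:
J(y, Y) = 0 (J(y, Y) = -6 + 6 = 0)
j(W, h) = 155 (j(W, h) = 156 - 1 = 155)
-j(-170, J(-2, 17)) = -1*155 = -155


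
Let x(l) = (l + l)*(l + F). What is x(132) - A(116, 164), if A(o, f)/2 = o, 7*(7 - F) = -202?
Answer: 308576/7 ≈ 44082.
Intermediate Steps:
F = 251/7 (F = 7 - ⅐*(-202) = 7 + 202/7 = 251/7 ≈ 35.857)
A(o, f) = 2*o
x(l) = 2*l*(251/7 + l) (x(l) = (l + l)*(l + 251/7) = (2*l)*(251/7 + l) = 2*l*(251/7 + l))
x(132) - A(116, 164) = (2/7)*132*(251 + 7*132) - 2*116 = (2/7)*132*(251 + 924) - 1*232 = (2/7)*132*1175 - 232 = 310200/7 - 232 = 308576/7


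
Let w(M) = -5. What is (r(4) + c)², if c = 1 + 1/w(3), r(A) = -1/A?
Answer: 121/400 ≈ 0.30250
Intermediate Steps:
c = ⅘ (c = 1 + 1/(-5) = 1 - ⅕ = ⅘ ≈ 0.80000)
(r(4) + c)² = (-1/4 + ⅘)² = (-1*¼ + ⅘)² = (-¼ + ⅘)² = (11/20)² = 121/400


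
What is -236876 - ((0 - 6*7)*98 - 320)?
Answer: -232440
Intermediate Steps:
-236876 - ((0 - 6*7)*98 - 320) = -236876 - ((0 - 42)*98 - 320) = -236876 - (-42*98 - 320) = -236876 - (-4116 - 320) = -236876 - 1*(-4436) = -236876 + 4436 = -232440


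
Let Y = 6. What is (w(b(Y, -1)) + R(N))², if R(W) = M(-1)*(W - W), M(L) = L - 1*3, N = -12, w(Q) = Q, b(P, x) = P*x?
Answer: 36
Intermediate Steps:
M(L) = -3 + L (M(L) = L - 3 = -3 + L)
R(W) = 0 (R(W) = (-3 - 1)*(W - W) = -4*0 = 0)
(w(b(Y, -1)) + R(N))² = (6*(-1) + 0)² = (-6 + 0)² = (-6)² = 36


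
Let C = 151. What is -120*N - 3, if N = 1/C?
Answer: -573/151 ≈ -3.7947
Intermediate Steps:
N = 1/151 ≈ 0.0066225
-120*N - 3 = -120*1/151 - 3 = -120/151 - 3 = -573/151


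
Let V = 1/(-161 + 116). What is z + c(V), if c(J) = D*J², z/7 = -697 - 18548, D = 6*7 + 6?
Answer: -90932609/675 ≈ -1.3472e+5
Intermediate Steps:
D = 48 (D = 42 + 6 = 48)
V = -1/45 (V = 1/(-45) = -1/45 ≈ -0.022222)
z = -134715 (z = 7*(-697 - 18548) = 7*(-19245) = -134715)
c(J) = 48*J²
z + c(V) = -134715 + 48*(-1/45)² = -134715 + 48*(1/2025) = -134715 + 16/675 = -90932609/675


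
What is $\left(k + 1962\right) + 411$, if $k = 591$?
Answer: $2964$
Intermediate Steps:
$\left(k + 1962\right) + 411 = \left(591 + 1962\right) + 411 = 2553 + 411 = 2964$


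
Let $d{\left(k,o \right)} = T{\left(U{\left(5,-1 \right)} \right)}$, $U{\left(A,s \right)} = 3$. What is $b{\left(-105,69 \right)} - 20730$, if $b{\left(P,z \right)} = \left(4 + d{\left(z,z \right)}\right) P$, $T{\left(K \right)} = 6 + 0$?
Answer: $-21780$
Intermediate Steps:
$T{\left(K \right)} = 6$
$d{\left(k,o \right)} = 6$
$b{\left(P,z \right)} = 10 P$ ($b{\left(P,z \right)} = \left(4 + 6\right) P = 10 P$)
$b{\left(-105,69 \right)} - 20730 = 10 \left(-105\right) - 20730 = -1050 - 20730 = -21780$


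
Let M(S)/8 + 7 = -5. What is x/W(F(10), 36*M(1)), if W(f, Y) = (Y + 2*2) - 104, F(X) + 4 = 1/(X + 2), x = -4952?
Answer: 1238/889 ≈ 1.3926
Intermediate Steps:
M(S) = -96 (M(S) = -56 + 8*(-5) = -56 - 40 = -96)
F(X) = -4 + 1/(2 + X) (F(X) = -4 + 1/(X + 2) = -4 + 1/(2 + X))
W(f, Y) = -100 + Y (W(f, Y) = (Y + 4) - 104 = (4 + Y) - 104 = -100 + Y)
x/W(F(10), 36*M(1)) = -4952/(-100 + 36*(-96)) = -4952/(-100 - 3456) = -4952/(-3556) = -4952*(-1/3556) = 1238/889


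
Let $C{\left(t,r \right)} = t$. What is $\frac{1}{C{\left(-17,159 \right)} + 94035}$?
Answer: $\frac{1}{94018} \approx 1.0636 \cdot 10^{-5}$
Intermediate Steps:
$\frac{1}{C{\left(-17,159 \right)} + 94035} = \frac{1}{-17 + 94035} = \frac{1}{94018}$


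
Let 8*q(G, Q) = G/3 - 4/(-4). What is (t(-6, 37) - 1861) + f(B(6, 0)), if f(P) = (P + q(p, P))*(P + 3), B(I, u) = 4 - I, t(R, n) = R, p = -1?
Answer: -22427/12 ≈ -1868.9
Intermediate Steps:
q(G, Q) = ⅛ + G/24 (q(G, Q) = (G/3 - 4/(-4))/8 = (G*(⅓) - 4*(-¼))/8 = (G/3 + 1)/8 = (1 + G/3)/8 = ⅛ + G/24)
f(P) = (3 + P)*(1/12 + P) (f(P) = (P + (⅛ + (1/24)*(-1)))*(P + 3) = (P + (⅛ - 1/24))*(3 + P) = (P + 1/12)*(3 + P) = (1/12 + P)*(3 + P) = (3 + P)*(1/12 + P))
(t(-6, 37) - 1861) + f(B(6, 0)) = (-6 - 1861) + (¼ + (4 - 1*6)² + 37*(4 - 1*6)/12) = -1867 + (¼ + (4 - 6)² + 37*(4 - 6)/12) = -1867 + (¼ + (-2)² + (37/12)*(-2)) = -1867 + (¼ + 4 - 37/6) = -1867 - 23/12 = -22427/12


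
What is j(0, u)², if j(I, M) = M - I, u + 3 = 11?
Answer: 64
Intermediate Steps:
u = 8 (u = -3 + 11 = 8)
j(0, u)² = (8 - 1*0)² = (8 + 0)² = 8² = 64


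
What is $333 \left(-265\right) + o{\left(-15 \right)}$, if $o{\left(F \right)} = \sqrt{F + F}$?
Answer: $-88245 + i \sqrt{30} \approx -88245.0 + 5.4772 i$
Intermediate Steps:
$o{\left(F \right)} = \sqrt{2} \sqrt{F}$ ($o{\left(F \right)} = \sqrt{2 F} = \sqrt{2} \sqrt{F}$)
$333 \left(-265\right) + o{\left(-15 \right)} = 333 \left(-265\right) + \sqrt{2} \sqrt{-15} = -88245 + \sqrt{2} i \sqrt{15} = -88245 + i \sqrt{30}$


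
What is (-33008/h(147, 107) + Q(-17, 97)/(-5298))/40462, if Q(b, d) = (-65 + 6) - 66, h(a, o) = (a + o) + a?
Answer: -174826259/85961438076 ≈ -0.0020338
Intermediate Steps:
h(a, o) = o + 2*a
Q(b, d) = -125 (Q(b, d) = -59 - 66 = -125)
(-33008/h(147, 107) + Q(-17, 97)/(-5298))/40462 = (-33008/(107 + 2*147) - 125/(-5298))/40462 = (-33008/(107 + 294) - 125*(-1/5298))*(1/40462) = (-33008/401 + 125/5298)*(1/40462) = -174826259/2124498*1/40462 = -174826259/85961438076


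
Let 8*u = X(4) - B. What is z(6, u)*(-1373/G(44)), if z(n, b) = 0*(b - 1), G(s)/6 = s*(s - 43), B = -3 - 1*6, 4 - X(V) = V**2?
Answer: 0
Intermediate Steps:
X(V) = 4 - V**2
B = -9 (B = -3 - 6 = -9)
u = -3/8 (u = ((4 - 1*4**2) - 1*(-9))/8 = ((4 - 1*16) + 9)/8 = ((4 - 16) + 9)/8 = (-12 + 9)/8 = (1/8)*(-3) = -3/8 ≈ -0.37500)
G(s) = 6*s*(-43 + s) (G(s) = 6*(s*(s - 43)) = 6*(s*(-43 + s)) = 6*s*(-43 + s))
z(n, b) = 0 (z(n, b) = 0*(-1 + b) = 0)
z(6, u)*(-1373/G(44)) = 0*(-1373*1/(264*(-43 + 44))) = 0*(-1373/(6*44*1)) = 0*(-1373/264) = 0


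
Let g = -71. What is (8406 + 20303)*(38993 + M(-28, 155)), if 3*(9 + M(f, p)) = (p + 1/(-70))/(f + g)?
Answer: 23267683064299/20790 ≈ 1.1192e+9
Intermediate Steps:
M(f, p) = -9 + (-1/70 + p)/(3*(-71 + f)) (M(f, p) = -9 + ((p + 1/(-70))/(f - 71))/3 = -9 + ((p - 1/70)/(-71 + f))/3 = -9 + ((-1/70 + p)/(-71 + f))/3 = -9 + (-1/70 + p)/(3*(-71 + f)))
(8406 + 20303)*(38993 + M(-28, 155)) = (8406 + 20303)*(38993 + (134189 - 1890*(-28) + 70*155)/(210*(-71 - 28))) = 28709*(38993 + (1/210)*(134189 + 52920 + 10850)/(-99)) = 28709*(38993 + (1/210)*(-1/99)*197959) = 28709*(38993 - 197959/20790) = 28709*(810466511/20790) = 23267683064299/20790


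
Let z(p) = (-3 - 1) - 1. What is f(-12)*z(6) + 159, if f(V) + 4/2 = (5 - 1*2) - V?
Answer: 94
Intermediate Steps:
z(p) = -5 (z(p) = -4 - 1 = -5)
f(V) = 1 - V (f(V) = -2 + ((5 - 1*2) - V) = -2 + ((5 - 2) - V) = -2 + (3 - V) = 1 - V)
f(-12)*z(6) + 159 = (1 - 1*(-12))*(-5) + 159 = (1 + 12)*(-5) + 159 = 13*(-5) + 159 = -65 + 159 = 94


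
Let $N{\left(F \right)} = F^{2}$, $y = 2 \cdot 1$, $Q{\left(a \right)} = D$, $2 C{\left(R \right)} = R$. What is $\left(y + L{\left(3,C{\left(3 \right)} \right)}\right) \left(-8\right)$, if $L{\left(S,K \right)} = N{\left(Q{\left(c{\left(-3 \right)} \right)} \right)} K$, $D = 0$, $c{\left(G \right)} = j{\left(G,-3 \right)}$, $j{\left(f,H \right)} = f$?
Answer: $-16$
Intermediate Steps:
$C{\left(R \right)} = \frac{R}{2}$
$c{\left(G \right)} = G$
$Q{\left(a \right)} = 0$
$y = 2$
$L{\left(S,K \right)} = 0$ ($L{\left(S,K \right)} = 0^{2} K = 0 K = 0$)
$\left(y + L{\left(3,C{\left(3 \right)} \right)}\right) \left(-8\right) = \left(2 + 0\right) \left(-8\right) = 2 \left(-8\right) = -16$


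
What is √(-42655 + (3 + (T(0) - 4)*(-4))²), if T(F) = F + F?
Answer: I*√42294 ≈ 205.66*I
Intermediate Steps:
T(F) = 2*F
√(-42655 + (3 + (T(0) - 4)*(-4))²) = √(-42655 + (3 + (2*0 - 4)*(-4))²) = √(-42655 + (3 + (0 - 4)*(-4))²) = √(-42655 + (3 - 4*(-4))²) = √(-42655 + (3 + 16)²) = √(-42655 + 19²) = √(-42655 + 361) = √(-42294) = I*√42294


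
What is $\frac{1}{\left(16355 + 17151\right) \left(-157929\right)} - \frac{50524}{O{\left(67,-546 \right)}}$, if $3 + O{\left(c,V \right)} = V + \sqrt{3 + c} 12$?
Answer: $\frac{16308425389548967}{171282799356306} + \frac{202096 \sqrt{70}}{97107} \approx 112.63$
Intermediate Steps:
$O{\left(c,V \right)} = -3 + V + 12 \sqrt{3 + c}$ ($O{\left(c,V \right)} = -3 + \left(V + \sqrt{3 + c} 12\right) = -3 + \left(V + 12 \sqrt{3 + c}\right) = -3 + V + 12 \sqrt{3 + c}$)
$\frac{1}{\left(16355 + 17151\right) \left(-157929\right)} - \frac{50524}{O{\left(67,-546 \right)}} = \frac{1}{\left(16355 + 17151\right) \left(-157929\right)} - \frac{50524}{-3 - 546 + 12 \sqrt{3 + 67}} = \frac{1}{33506} \left(- \frac{1}{157929}\right) - \frac{50524}{-3 - 546 + 12 \sqrt{70}} = \frac{1}{33506} \left(- \frac{1}{157929}\right) - \frac{50524}{-549 + 12 \sqrt{70}} = - \frac{1}{5291569074} - \frac{50524}{-549 + 12 \sqrt{70}}$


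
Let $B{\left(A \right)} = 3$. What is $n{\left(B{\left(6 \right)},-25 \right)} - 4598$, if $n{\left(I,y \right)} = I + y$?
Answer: $-4620$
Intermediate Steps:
$n{\left(B{\left(6 \right)},-25 \right)} - 4598 = \left(3 - 25\right) - 4598 = -22 - 4598 = -4620$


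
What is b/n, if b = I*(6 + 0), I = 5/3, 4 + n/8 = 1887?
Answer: 5/7532 ≈ 0.00066383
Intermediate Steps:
n = 15064 (n = -32 + 8*1887 = -32 + 15096 = 15064)
I = 5/3 (I = 5*(⅓) = 5/3 ≈ 1.6667)
b = 10 (b = 5*(6 + 0)/3 = (5/3)*6 = 10)
b/n = 10/15064 = 10*(1/15064) = 5/7532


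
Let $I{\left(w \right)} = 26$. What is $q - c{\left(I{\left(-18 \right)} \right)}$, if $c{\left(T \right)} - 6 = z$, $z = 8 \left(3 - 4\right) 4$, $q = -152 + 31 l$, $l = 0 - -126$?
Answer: $3780$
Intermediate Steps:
$l = 126$ ($l = 0 + 126 = 126$)
$q = 3754$ ($q = -152 + 31 \cdot 126 = -152 + 3906 = 3754$)
$z = -32$ ($z = 8 \left(\left(-1\right) 4\right) = 8 \left(-4\right) = -32$)
$c{\left(T \right)} = -26$ ($c{\left(T \right)} = 6 - 32 = -26$)
$q - c{\left(I{\left(-18 \right)} \right)} = 3754 - -26 = 3754 + 26 = 3780$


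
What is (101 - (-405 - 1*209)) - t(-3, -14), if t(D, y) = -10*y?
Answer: 575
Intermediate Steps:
(101 - (-405 - 1*209)) - t(-3, -14) = (101 - (-405 - 1*209)) - (-10)*(-14) = (101 - (-405 - 209)) - 1*140 = (101 - 1*(-614)) - 140 = (101 + 614) - 140 = 715 - 140 = 575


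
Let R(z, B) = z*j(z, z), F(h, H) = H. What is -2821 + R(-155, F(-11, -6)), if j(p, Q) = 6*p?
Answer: 141329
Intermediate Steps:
R(z, B) = 6*z² (R(z, B) = z*(6*z) = 6*z²)
-2821 + R(-155, F(-11, -6)) = -2821 + 6*(-155)² = -2821 + 6*24025 = -2821 + 144150 = 141329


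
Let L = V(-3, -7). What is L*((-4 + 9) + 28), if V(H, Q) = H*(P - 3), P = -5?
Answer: 792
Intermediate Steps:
V(H, Q) = -8*H (V(H, Q) = H*(-5 - 3) = H*(-8) = -8*H)
L = 24 (L = -8*(-3) = 24)
L*((-4 + 9) + 28) = 24*((-4 + 9) + 28) = 24*(5 + 28) = 24*33 = 792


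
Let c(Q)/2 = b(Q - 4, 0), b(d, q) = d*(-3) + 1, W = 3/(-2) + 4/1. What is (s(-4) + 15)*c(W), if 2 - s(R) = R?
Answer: 231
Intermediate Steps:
s(R) = 2 - R
W = 5/2 (W = 3*(-1/2) + 4*1 = -3/2 + 4 = 5/2 ≈ 2.5000)
b(d, q) = 1 - 3*d (b(d, q) = -3*d + 1 = 1 - 3*d)
c(Q) = 26 - 6*Q (c(Q) = 2*(1 - 3*(Q - 4)) = 2*(1 - 3*(-4 + Q)) = 2*(1 + (12 - 3*Q)) = 2*(13 - 3*Q) = 26 - 6*Q)
(s(-4) + 15)*c(W) = ((2 - 1*(-4)) + 15)*(26 - 6*5/2) = ((2 + 4) + 15)*(26 - 15) = (6 + 15)*11 = 21*11 = 231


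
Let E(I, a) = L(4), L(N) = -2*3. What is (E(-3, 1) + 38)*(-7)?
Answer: -224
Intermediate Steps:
L(N) = -6
E(I, a) = -6
(E(-3, 1) + 38)*(-7) = (-6 + 38)*(-7) = 32*(-7) = -224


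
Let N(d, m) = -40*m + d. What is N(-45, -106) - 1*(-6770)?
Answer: 10965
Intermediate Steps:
N(d, m) = d - 40*m
N(-45, -106) - 1*(-6770) = (-45 - 40*(-106)) - 1*(-6770) = (-45 + 4240) + 6770 = 4195 + 6770 = 10965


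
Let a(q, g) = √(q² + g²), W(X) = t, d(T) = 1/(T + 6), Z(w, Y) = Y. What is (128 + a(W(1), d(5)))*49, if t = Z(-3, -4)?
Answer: 6272 + 49*√1937/11 ≈ 6468.0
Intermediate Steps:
t = -4
d(T) = 1/(6 + T)
W(X) = -4
a(q, g) = √(g² + q²)
(128 + a(W(1), d(5)))*49 = (128 + √((1/(6 + 5))² + (-4)²))*49 = (128 + √((1/11)² + 16))*49 = (128 + √(1/121 + 16))*49 = (128 + √(1937/121))*49 = (128 + √1937/11)*49 = 6272 + 49*√1937/11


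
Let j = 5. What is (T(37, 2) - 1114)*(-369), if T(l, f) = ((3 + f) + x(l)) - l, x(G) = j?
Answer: 421029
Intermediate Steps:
x(G) = 5
T(l, f) = 8 + f - l (T(l, f) = ((3 + f) + 5) - l = (8 + f) - l = 8 + f - l)
(T(37, 2) - 1114)*(-369) = ((8 + 2 - 1*37) - 1114)*(-369) = ((8 + 2 - 37) - 1114)*(-369) = (-27 - 1114)*(-369) = -1141*(-369) = 421029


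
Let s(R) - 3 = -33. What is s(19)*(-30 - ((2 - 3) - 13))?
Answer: 480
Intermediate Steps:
s(R) = -30 (s(R) = 3 - 33 = -30)
s(19)*(-30 - ((2 - 3) - 13)) = -30*(-30 - ((2 - 3) - 13)) = -30*(-30 - (-1 - 13)) = -30*(-30 - 1*(-14)) = -30*(-30 + 14) = -30*(-16) = 480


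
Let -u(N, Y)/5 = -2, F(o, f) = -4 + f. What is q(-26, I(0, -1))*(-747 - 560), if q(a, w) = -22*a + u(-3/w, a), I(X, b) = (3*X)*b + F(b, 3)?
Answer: -760674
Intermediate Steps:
u(N, Y) = 10 (u(N, Y) = -5*(-2) = 10)
I(X, b) = -1 + 3*X*b (I(X, b) = (3*X)*b + (-4 + 3) = 3*X*b - 1 = -1 + 3*X*b)
q(a, w) = 10 - 22*a (q(a, w) = -22*a + 10 = 10 - 22*a)
q(-26, I(0, -1))*(-747 - 560) = (10 - 22*(-26))*(-747 - 560) = (10 + 572)*(-1307) = 582*(-1307) = -760674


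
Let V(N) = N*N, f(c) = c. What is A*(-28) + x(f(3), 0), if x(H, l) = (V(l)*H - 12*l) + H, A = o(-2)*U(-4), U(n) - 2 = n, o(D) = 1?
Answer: 59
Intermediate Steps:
U(n) = 2 + n
V(N) = N²
A = -2 (A = 1*(2 - 4) = 1*(-2) = -2)
x(H, l) = H - 12*l + H*l² (x(H, l) = (l²*H - 12*l) + H = (H*l² - 12*l) + H = (-12*l + H*l²) + H = H - 12*l + H*l²)
A*(-28) + x(f(3), 0) = -2*(-28) + (3 - 12*0 + 3*0²) = 56 + (3 + 0 + 3*0) = 56 + (3 + 0 + 0) = 56 + 3 = 59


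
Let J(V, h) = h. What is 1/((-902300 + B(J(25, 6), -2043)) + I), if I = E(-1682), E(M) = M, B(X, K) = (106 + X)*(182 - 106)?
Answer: -1/895470 ≈ -1.1167e-6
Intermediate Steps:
B(X, K) = 8056 + 76*X (B(X, K) = (106 + X)*76 = 8056 + 76*X)
I = -1682
1/((-902300 + B(J(25, 6), -2043)) + I) = 1/((-902300 + (8056 + 76*6)) - 1682) = 1/((-902300 + (8056 + 456)) - 1682) = 1/((-902300 + 8512) - 1682) = 1/(-893788 - 1682) = 1/(-895470) = -1/895470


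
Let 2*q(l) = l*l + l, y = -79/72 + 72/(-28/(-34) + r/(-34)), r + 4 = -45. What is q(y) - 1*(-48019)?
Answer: 2981720110609/61471872 ≈ 48505.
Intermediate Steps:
r = -49 (r = -4 - 45 = -49)
y = 170173/5544 (y = -79/72 + 72/(-28/(-34) - 49/(-34)) = -79*1/72 + 72/(-28*(-1/34) - 49*(-1/34)) = -79/72 + 72/(14/17 + 49/34) = -79/72 + 72/(77/34) = -79/72 + 72*(34/77) = -79/72 + 2448/77 = 170173/5544 ≈ 30.695)
q(l) = l/2 + l²/2 (q(l) = (l*l + l)/2 = (l² + l)/2 = (l + l²)/2 = l/2 + l²/2)
q(y) - 1*(-48019) = (½)*(170173/5544)*(1 + 170173/5544) - 1*(-48019) = (½)*(170173/5544)*(175717/5544) + 48019 = 29902289041/61471872 + 48019 = 2981720110609/61471872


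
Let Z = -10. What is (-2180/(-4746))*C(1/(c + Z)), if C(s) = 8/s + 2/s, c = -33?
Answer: -468700/2373 ≈ -197.51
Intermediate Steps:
C(s) = 10/s
(-2180/(-4746))*C(1/(c + Z)) = (-2180/(-4746))*(10/(1/(-33 - 10))) = (-2180*(-1/4746))*(10/(1/(-43))) = 1090*(10/(-1/43))/2373 = 1090*(10*(-43))/2373 = (1090/2373)*(-430) = -468700/2373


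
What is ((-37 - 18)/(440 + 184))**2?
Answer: 3025/389376 ≈ 0.0077688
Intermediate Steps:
((-37 - 18)/(440 + 184))**2 = (-55/624)**2 = 3025/389376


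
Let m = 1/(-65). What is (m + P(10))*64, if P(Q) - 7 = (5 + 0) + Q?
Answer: 91456/65 ≈ 1407.0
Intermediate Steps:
m = -1/65 ≈ -0.015385
P(Q) = 12 + Q (P(Q) = 7 + ((5 + 0) + Q) = 7 + (5 + Q) = 12 + Q)
(m + P(10))*64 = (-1/65 + (12 + 10))*64 = (-1/65 + 22)*64 = (1429/65)*64 = 91456/65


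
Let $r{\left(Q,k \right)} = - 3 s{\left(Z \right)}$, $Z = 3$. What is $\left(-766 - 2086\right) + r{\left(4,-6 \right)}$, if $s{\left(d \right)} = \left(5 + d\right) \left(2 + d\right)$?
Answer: $-2972$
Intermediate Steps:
$s{\left(d \right)} = \left(2 + d\right) \left(5 + d\right)$
$r{\left(Q,k \right)} = -120$ ($r{\left(Q,k \right)} = - 3 \left(10 + 3^{2} + 7 \cdot 3\right) = - 3 \left(10 + 9 + 21\right) = \left(-3\right) 40 = -120$)
$\left(-766 - 2086\right) + r{\left(4,-6 \right)} = \left(-766 - 2086\right) - 120 = -2852 - 120 = -2972$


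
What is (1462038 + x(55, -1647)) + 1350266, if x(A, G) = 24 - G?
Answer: 2813975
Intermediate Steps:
(1462038 + x(55, -1647)) + 1350266 = (1462038 + (24 - 1*(-1647))) + 1350266 = (1462038 + (24 + 1647)) + 1350266 = (1462038 + 1671) + 1350266 = 1463709 + 1350266 = 2813975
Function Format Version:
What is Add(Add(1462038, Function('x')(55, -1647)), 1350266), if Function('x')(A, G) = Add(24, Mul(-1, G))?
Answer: 2813975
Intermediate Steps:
Add(Add(1462038, Function('x')(55, -1647)), 1350266) = Add(Add(1462038, Add(24, Mul(-1, -1647))), 1350266) = Add(Add(1462038, Add(24, 1647)), 1350266) = Add(Add(1462038, 1671), 1350266) = Add(1463709, 1350266) = 2813975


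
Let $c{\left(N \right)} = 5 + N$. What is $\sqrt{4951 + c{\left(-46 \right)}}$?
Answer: $\sqrt{4910} \approx 70.071$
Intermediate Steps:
$\sqrt{4951 + c{\left(-46 \right)}} = \sqrt{4951 + \left(5 - 46\right)} = \sqrt{4951 - 41} = \sqrt{4910}$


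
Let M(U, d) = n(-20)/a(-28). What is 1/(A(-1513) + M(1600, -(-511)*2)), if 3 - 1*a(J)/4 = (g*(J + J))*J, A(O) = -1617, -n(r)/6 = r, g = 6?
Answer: -627/1013861 ≈ -0.00061843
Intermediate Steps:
n(r) = -6*r
a(J) = 12 - 48*J² (a(J) = 12 - 4*6*(J + J)*J = 12 - 4*6*(2*J)*J = 12 - 4*12*J*J = 12 - 48*J²)
M(U, d) = -2/627 (M(U, d) = (-6*(-20))/(12 - 48*(-28)²) = 120/(12 - 48*784) = 120/(12 - 37632) = 120/(-37620) = 120*(-1/37620) = -2/627)
1/(A(-1513) + M(1600, -(-511)*2)) = 1/(-1617 - 2/627) = 1/(-1013861/627) = -627/1013861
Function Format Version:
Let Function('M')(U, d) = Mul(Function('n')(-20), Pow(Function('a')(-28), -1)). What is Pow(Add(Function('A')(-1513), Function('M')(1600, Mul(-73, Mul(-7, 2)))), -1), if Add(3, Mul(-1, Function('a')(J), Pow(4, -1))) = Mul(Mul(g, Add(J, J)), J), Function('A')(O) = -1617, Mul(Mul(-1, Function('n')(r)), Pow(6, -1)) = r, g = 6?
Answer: Rational(-627, 1013861) ≈ -0.00061843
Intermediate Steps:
Function('n')(r) = Mul(-6, r)
Function('a')(J) = Add(12, Mul(-48, Pow(J, 2))) (Function('a')(J) = Add(12, Mul(-4, Mul(Mul(6, Add(J, J)), J))) = Add(12, Mul(-4, Mul(Mul(6, Mul(2, J)), J))) = Add(12, Mul(-4, Mul(Mul(12, J), J))) = Add(12, Mul(-4, Mul(12, Pow(J, 2)))) = Add(12, Mul(-48, Pow(J, 2))))
Function('M')(U, d) = Rational(-2, 627) (Function('M')(U, d) = Mul(Mul(-6, -20), Pow(Add(12, Mul(-48, Pow(-28, 2))), -1)) = Mul(120, Pow(Add(12, Mul(-48, 784)), -1)) = Mul(120, Pow(Add(12, -37632), -1)) = Mul(120, Pow(-37620, -1)) = Mul(120, Rational(-1, 37620)) = Rational(-2, 627))
Pow(Add(Function('A')(-1513), Function('M')(1600, Mul(-73, Mul(-7, 2)))), -1) = Pow(Add(-1617, Rational(-2, 627)), -1) = Pow(Rational(-1013861, 627), -1) = Rational(-627, 1013861)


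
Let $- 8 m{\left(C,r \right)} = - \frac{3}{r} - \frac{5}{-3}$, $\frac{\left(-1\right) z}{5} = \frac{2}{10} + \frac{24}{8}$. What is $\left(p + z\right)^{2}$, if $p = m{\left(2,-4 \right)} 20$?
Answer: $\frac{279841}{576} \approx 485.83$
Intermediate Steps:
$z = -16$ ($z = - 5 \left(\frac{2}{10} + \frac{24}{8}\right) = - 5 \left(2 \cdot \frac{1}{10} + 24 \cdot \frac{1}{8}\right) = - 5 \left(\frac{1}{5} + 3\right) = \left(-5\right) \frac{16}{5} = -16$)
$m{\left(C,r \right)} = - \frac{5}{24} + \frac{3}{8 r}$ ($m{\left(C,r \right)} = - \frac{- \frac{3}{r} - \frac{5}{-3}}{8} = - \frac{- \frac{3}{r} - - \frac{5}{3}}{8} = - \frac{- \frac{3}{r} + \frac{5}{3}}{8} = - \frac{\frac{5}{3} - \frac{3}{r}}{8} = - \frac{5}{24} + \frac{3}{8 r}$)
$p = - \frac{145}{24}$ ($p = \frac{9 - -20}{24 \left(-4\right)} 20 = \frac{1}{24} \left(- \frac{1}{4}\right) \left(9 + 20\right) 20 = \frac{1}{24} \left(- \frac{1}{4}\right) 29 \cdot 20 = \left(- \frac{29}{96}\right) 20 = - \frac{145}{24} \approx -6.0417$)
$\left(p + z\right)^{2} = \left(- \frac{145}{24} - 16\right)^{2} = \left(- \frac{529}{24}\right)^{2} = \frac{279841}{576}$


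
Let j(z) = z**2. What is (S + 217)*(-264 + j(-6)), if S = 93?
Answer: -70680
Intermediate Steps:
(S + 217)*(-264 + j(-6)) = (93 + 217)*(-264 + (-6)**2) = 310*(-264 + 36) = 310*(-228) = -70680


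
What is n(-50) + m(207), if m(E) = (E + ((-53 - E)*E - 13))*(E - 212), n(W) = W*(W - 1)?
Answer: 270680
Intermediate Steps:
n(W) = W*(-1 + W)
m(E) = (-212 + E)*(-13 + E + E*(-53 - E)) (m(E) = (E + (E*(-53 - E) - 13))*(-212 + E) = (E + (-13 + E*(-53 - E)))*(-212 + E) = (-13 + E + E*(-53 - E))*(-212 + E) = (-212 + E)*(-13 + E + E*(-53 - E)))
n(-50) + m(207) = -50*(-1 - 50) + (2756 - 1*207³ + 160*207² + 11011*207) = -50*(-51) + (2756 - 1*8869743 + 160*42849 + 2279277) = 2550 + (2756 - 8869743 + 6855840 + 2279277) = 2550 + 268130 = 270680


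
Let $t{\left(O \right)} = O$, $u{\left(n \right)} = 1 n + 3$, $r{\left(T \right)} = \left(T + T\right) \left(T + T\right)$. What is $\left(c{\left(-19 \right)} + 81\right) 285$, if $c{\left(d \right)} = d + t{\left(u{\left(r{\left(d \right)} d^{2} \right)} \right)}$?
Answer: $148584465$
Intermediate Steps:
$r{\left(T \right)} = 4 T^{2}$ ($r{\left(T \right)} = 2 T 2 T = 4 T^{2}$)
$u{\left(n \right)} = 3 + n$ ($u{\left(n \right)} = n + 3 = 3 + n$)
$c{\left(d \right)} = 3 + d + 4 d^{4}$ ($c{\left(d \right)} = d + \left(3 + 4 d^{2} d^{2}\right) = d + \left(3 + 4 d^{4}\right) = 3 + d + 4 d^{4}$)
$\left(c{\left(-19 \right)} + 81\right) 285 = \left(\left(3 - 19 + 4 \left(-19\right)^{4}\right) + 81\right) 285 = \left(\left(3 - 19 + 4 \cdot 130321\right) + 81\right) 285 = \left(\left(3 - 19 + 521284\right) + 81\right) 285 = \left(521268 + 81\right) 285 = 521349 \cdot 285 = 148584465$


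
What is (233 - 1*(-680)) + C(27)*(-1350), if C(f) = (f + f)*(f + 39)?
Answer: -4810487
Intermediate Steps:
C(f) = 2*f*(39 + f) (C(f) = (2*f)*(39 + f) = 2*f*(39 + f))
(233 - 1*(-680)) + C(27)*(-1350) = (233 - 1*(-680)) + (2*27*(39 + 27))*(-1350) = (233 + 680) + (2*27*66)*(-1350) = 913 + 3564*(-1350) = 913 - 4811400 = -4810487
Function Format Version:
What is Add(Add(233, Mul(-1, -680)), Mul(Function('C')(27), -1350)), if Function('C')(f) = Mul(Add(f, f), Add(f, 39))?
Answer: -4810487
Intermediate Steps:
Function('C')(f) = Mul(2, f, Add(39, f)) (Function('C')(f) = Mul(Mul(2, f), Add(39, f)) = Mul(2, f, Add(39, f)))
Add(Add(233, Mul(-1, -680)), Mul(Function('C')(27), -1350)) = Add(Add(233, Mul(-1, -680)), Mul(Mul(2, 27, Add(39, 27)), -1350)) = Add(Add(233, 680), Mul(Mul(2, 27, 66), -1350)) = Add(913, Mul(3564, -1350)) = Add(913, -4811400) = -4810487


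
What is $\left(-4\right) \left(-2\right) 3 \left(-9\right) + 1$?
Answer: $-215$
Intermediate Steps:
$\left(-4\right) \left(-2\right) 3 \left(-9\right) + 1 = 8 \cdot 3 \left(-9\right) + 1 = 24 \left(-9\right) + 1 = -216 + 1 = -215$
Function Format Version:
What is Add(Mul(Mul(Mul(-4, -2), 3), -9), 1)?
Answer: -215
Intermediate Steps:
Add(Mul(Mul(Mul(-4, -2), 3), -9), 1) = Add(Mul(Mul(8, 3), -9), 1) = Add(Mul(24, -9), 1) = Add(-216, 1) = -215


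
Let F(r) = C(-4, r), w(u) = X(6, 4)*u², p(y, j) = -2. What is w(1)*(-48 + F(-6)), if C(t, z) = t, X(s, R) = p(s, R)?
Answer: 104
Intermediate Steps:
X(s, R) = -2
w(u) = -2*u²
F(r) = -4
w(1)*(-48 + F(-6)) = (-2*1²)*(-48 - 4) = -2*1*(-52) = -2*(-52) = 104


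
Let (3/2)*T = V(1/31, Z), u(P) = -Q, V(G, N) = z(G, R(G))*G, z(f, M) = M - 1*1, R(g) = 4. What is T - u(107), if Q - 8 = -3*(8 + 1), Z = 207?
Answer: -587/31 ≈ -18.935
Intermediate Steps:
z(f, M) = -1 + M (z(f, M) = M - 1 = -1 + M)
V(G, N) = 3*G (V(G, N) = (-1 + 4)*G = 3*G)
Q = -19 (Q = 8 - 3*(8 + 1) = 8 - 3*9 = 8 - 27 = -19)
u(P) = 19 (u(P) = -1*(-19) = 19)
T = 2/31 (T = 2*(3/31)/3 = 2*(3*(1/31))/3 = (2/3)*(3/31) = 2/31 ≈ 0.064516)
T - u(107) = 2/31 - 1*19 = 2/31 - 19 = -587/31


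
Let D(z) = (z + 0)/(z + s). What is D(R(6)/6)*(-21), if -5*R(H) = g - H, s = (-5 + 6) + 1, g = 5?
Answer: -21/61 ≈ -0.34426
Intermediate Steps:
s = 2 (s = 1 + 1 = 2)
R(H) = -1 + H/5 (R(H) = -(5 - H)/5 = -1 + H/5)
D(z) = z/(2 + z) (D(z) = (z + 0)/(z + 2) = z/(2 + z))
D(R(6)/6)*(-21) = (((-1 + (⅕)*6)/6)/(2 + (-1 + (⅕)*6)/6))*(-21) = (((-1 + 6/5)*(⅙))/(2 + (-1 + 6/5)*(⅙)))*(-21) = (((⅕)*(⅙))/(2 + (⅕)*(⅙)))*(-21) = (1/(30*(2 + 1/30)))*(-21) = (1/(30*(61/30)))*(-21) = ((1/30)*(30/61))*(-21) = (1/61)*(-21) = -21/61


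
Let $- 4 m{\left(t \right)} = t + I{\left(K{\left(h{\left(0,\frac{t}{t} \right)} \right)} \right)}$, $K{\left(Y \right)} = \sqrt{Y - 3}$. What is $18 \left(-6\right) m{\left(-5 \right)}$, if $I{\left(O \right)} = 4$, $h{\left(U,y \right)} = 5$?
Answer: $-27$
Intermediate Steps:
$K{\left(Y \right)} = \sqrt{-3 + Y}$
$m{\left(t \right)} = -1 - \frac{t}{4}$ ($m{\left(t \right)} = - \frac{t + 4}{4} = - \frac{4 + t}{4} = -1 - \frac{t}{4}$)
$18 \left(-6\right) m{\left(-5 \right)} = 18 \left(-6\right) \left(-1 - - \frac{5}{4}\right) = - 108 \left(-1 + \frac{5}{4}\right) = \left(-108\right) \frac{1}{4} = -27$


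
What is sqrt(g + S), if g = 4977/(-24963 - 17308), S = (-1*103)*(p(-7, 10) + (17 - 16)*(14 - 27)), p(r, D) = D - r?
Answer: I*sqrt(736387408459)/42271 ≈ 20.301*I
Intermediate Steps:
S = -412 (S = (-1*103)*((10 - 1*(-7)) + (17 - 16)*(14 - 27)) = -103*((10 + 7) + 1*(-13)) = -103*(17 - 13) = -103*4 = -412)
g = -4977/42271 (g = 4977/(-42271) = 4977*(-1/42271) = -4977/42271 ≈ -0.11774)
sqrt(g + S) = sqrt(-4977/42271 - 412) = sqrt(-17420629/42271) = I*sqrt(736387408459)/42271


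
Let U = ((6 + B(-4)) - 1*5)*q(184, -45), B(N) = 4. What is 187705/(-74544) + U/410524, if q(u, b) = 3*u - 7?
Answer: -19213568755/7650525264 ≈ -2.5114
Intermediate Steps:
q(u, b) = -7 + 3*u
U = 2725 (U = ((6 + 4) - 1*5)*(-7 + 3*184) = (10 - 5)*(-7 + 552) = 5*545 = 2725)
187705/(-74544) + U/410524 = 187705/(-74544) + 2725/410524 = 187705*(-1/74544) + 2725*(1/410524) = -187705/74544 + 2725/410524 = -19213568755/7650525264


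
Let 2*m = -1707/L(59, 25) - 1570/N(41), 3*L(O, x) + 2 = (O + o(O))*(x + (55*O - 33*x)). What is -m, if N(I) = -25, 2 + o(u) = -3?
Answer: -41431187/1320280 ≈ -31.381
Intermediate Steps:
o(u) = -5 (o(u) = -2 - 3 = -5)
L(O, x) = -2/3 + (-5 + O)*(-32*x + 55*O)/3 (L(O, x) = -2/3 + ((O - 5)*(x + (55*O - 33*x)))/3 = -2/3 + ((-5 + O)*(x + (-33*x + 55*O)))/3 = -2/3 + ((-5 + O)*(-32*x + 55*O))/3 = -2/3 + (-5 + O)*(-32*x + 55*O)/3)
m = 41431187/1320280 (m = (-1707/(-2/3 - 275/3*59 + (55/3)*59**2 + (160/3)*25 - 32/3*59*25) - 1570/(-25))/2 = (-1707/(-2/3 - 16225/3 + (55/3)*3481 + 4000/3 - 47200/3) - 1570*(-1/25))/2 = (-1707/(-2/3 - 16225/3 + 191455/3 + 4000/3 - 47200/3) + 314/5)/2 = (-1707/132028/3 + 314/5)/2 = (-1707*3/132028 + 314/5)/2 = (-5121/132028 + 314/5)/2 = (1/2)*(41431187/660140) = 41431187/1320280 ≈ 31.381)
-m = -1*41431187/1320280 = -41431187/1320280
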